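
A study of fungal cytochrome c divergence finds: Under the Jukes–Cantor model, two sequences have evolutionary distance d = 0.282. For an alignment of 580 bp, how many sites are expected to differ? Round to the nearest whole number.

Invert JC69: p = (3/4)(1 − e^(−4d/3)) = 0.75 × (1 − e^(-0.376)) = 0.75 × (1 − 0.686602) = 0.235049.
Expected differing sites = pL ≈ 0.235049 × 580 = 136.32842 ≈ 136.

136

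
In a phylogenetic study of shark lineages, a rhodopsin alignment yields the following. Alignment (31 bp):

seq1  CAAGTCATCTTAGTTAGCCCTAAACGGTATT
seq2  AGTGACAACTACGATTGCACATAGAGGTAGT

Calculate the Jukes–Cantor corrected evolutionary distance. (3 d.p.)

The sequences differ at 15 of 31 sites, so p = 15/31 ≈ 0.483871.
d = −(3/4) ln(1 − 4p/3) = −0.75 ln(1 − 0.645161) = −0.75 ln(0.354839)
  = −0.75 × (-1.036091) = 0.777068 substitutions/site.

0.777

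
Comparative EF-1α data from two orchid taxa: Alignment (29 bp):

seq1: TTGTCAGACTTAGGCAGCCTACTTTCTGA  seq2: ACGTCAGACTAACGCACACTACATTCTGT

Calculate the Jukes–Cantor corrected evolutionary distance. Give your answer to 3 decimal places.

0.344

The sequences differ at 8 of 29 sites (1, 2, 11, 13, 17, 18, 23, 29), so p = 8/29 ≈ 0.275862.
d = −(3/4) ln(1 − 4p/3) = −0.75 ln(1 − 0.367816) = −0.75 ln(0.632184)
  = −0.75 × (-0.458575) = 0.343931 substitutions/site.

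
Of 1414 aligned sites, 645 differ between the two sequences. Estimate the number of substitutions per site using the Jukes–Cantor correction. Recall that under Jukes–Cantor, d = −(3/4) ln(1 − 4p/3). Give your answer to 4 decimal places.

0.7028

p = 645/1414 ≈ 0.456153.
d = −(3/4) ln(1 − 4p/3) = −0.75 ln(1 − 0.608204) = −0.75 ln(0.391796)
  = −0.75 × (-0.937014) = 0.702761 substitutions/site.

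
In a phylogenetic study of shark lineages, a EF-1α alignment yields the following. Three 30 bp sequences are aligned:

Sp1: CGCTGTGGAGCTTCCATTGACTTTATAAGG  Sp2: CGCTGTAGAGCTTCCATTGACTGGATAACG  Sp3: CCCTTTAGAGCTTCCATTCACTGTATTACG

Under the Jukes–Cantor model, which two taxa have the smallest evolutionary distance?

Sp1 and Sp2

Sp1–Sp2: 4/30 differ, p = 0.133, d = 0.147.
Sp1–Sp3: 7/30 differ, p = 0.233, d = 0.280.
Sp2–Sp3: 5/30 differ, p = 0.167, d = 0.188.
The smallest distance is between Sp1 and Sp2.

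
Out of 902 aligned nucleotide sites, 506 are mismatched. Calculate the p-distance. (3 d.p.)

0.561

p = 506/902 = 0.560975… ≈ 0.561 (to 3 d.p.).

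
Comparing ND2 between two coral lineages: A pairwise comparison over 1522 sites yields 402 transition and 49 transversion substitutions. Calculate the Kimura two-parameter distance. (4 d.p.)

P = 402/1522 ≈ 0.264126 and Q = 49/1522 ≈ 0.032194.
Under the Kimura two-parameter model, d = −½ ln(1 − 2P − Q) − ¼ ln(1 − 2Q).
1 − 2P − Q = 0.439554, giving −½ ln(0.439554) = 0.410997.
1 − 2Q = 0.935612, giving −¼ ln(0.935612) = 0.016639.
d = 0.410997 + 0.016639 = 0.427636.

0.4276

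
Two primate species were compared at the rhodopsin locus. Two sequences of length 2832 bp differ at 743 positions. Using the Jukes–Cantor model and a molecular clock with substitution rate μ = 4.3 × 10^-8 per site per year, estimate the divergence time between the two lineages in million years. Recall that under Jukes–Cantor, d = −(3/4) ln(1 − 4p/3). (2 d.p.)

p = 743/2832 ≈ 0.262359.
d = −(3/4) ln(1 − 4p/3) = −0.75 ln(1 − 0.349812) = −0.75 ln(0.650188)
  = −0.75 × (-0.430494) = 0.322871 substitutions/site.
Under a molecular clock d = 2μt, so t = d/(2μ) = 0.322871 / (2 × 4.3 × 10^-8) = 3.75 million years.

3.75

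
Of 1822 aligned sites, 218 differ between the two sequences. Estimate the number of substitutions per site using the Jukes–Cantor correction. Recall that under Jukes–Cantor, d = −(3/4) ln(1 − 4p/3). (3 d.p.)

p = 218/1822 ≈ 0.119649.
d = −(3/4) ln(1 − 4p/3) = −0.75 ln(1 − 0.159532) = −0.75 ln(0.840468)
  = −0.75 × (-0.173796) = 0.130347 substitutions/site.

0.130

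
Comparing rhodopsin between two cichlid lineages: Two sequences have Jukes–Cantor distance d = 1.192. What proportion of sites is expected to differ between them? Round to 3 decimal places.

0.597

p = (3/4)(1 − e^(−4d/3)) = 0.75 × (1 − e^(-1.589333)) = 0.75 × (1 − 0.204062) = 0.596954.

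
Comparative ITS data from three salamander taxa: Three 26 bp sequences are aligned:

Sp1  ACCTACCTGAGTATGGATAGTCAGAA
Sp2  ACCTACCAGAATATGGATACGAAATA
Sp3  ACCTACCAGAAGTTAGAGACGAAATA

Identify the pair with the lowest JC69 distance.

Sp1–Sp2: 7/26 differ, p = 0.269, d = 0.334.
Sp1–Sp3: 11/26 differ, p = 0.423, d = 0.623.
Sp2–Sp3: 4/26 differ, p = 0.154, d = 0.172.
The smallest distance is between Sp2 and Sp3.

Sp2 and Sp3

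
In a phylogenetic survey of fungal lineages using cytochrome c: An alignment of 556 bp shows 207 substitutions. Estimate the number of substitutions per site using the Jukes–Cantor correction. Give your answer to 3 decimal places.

0.514

p = 207/556 ≈ 0.372302.
d = −(3/4) ln(1 − 4p/3) = −0.75 ln(1 − 0.496403) = −0.75 ln(0.503597)
  = −0.75 × (-0.685979) = 0.514484 substitutions/site.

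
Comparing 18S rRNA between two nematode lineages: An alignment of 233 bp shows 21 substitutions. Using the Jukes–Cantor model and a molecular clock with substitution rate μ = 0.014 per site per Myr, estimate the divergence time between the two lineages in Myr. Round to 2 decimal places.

3.43

p = 21/233 ≈ 0.090129.
d = −(3/4) ln(1 − 4p/3) = −0.75 ln(1 − 0.120172) = −0.75 ln(0.879828)
  = −0.75 × (-0.128029) = 0.096022 substitutions/site.
Under a molecular clock d = 2μt, so t = d/(2μ) = 0.096022 / (2 × 0.014) = 3.43 Myr.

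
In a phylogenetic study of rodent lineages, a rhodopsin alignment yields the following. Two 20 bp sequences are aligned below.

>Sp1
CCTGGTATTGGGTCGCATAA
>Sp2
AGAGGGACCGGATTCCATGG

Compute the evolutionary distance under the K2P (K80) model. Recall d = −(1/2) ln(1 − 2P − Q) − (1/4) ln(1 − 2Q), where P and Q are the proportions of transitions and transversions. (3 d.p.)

1.122

Of 20 sites, 6 differences are transitions and 5 are transversions, so P = 6/20 = 0.3 and Q = 5/20 = 0.25.
Under the Kimura two-parameter model, d = −½ ln(1 − 2P − Q) − ¼ ln(1 − 2Q).
1 − 2P − Q = 0.15, giving −½ ln(0.15) = 0.948560.
1 − 2Q = 0.5, giving −¼ ln(0.5) = 0.173287.
d = 0.948560 + 0.173287 = 1.121847.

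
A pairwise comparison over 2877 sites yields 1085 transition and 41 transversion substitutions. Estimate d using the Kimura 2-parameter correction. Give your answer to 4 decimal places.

P = 1085/2877 ≈ 0.377129 and Q = 41/2877 ≈ 0.014251.
Under the Kimura two-parameter model, d = −½ ln(1 − 2P − Q) − ¼ ln(1 − 2Q).
1 − 2P − Q = 0.231491, giving −½ ln(0.231491) = 0.731607.
1 − 2Q = 0.971498, giving −¼ ln(0.971498) = 0.007229.
d = 0.731607 + 0.007229 = 0.738836.

0.7388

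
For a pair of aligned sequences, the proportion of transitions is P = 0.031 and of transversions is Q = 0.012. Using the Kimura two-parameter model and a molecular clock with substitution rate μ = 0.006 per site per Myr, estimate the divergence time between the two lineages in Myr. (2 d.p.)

3.71

Under the Kimura two-parameter model, d = −½ ln(1 − 2P − Q) − ¼ ln(1 − 2Q).
1 − 2P − Q = 0.926, giving −½ ln(0.926) = 0.038441.
1 − 2Q = 0.976, giving −¼ ln(0.976) = 0.006073.
d = 0.038441 + 0.006073 = 0.044514.
Under a molecular clock d = 2μt, so t = d/(2μ) = 0.044514 / (2 × 0.006) = 3.71 Myr.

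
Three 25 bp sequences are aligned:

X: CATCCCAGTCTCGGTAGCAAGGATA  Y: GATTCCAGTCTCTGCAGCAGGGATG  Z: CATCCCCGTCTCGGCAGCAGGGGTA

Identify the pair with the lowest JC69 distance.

X and Z

X–Y: 6/25 differ, p = 0.240, d = 0.289.
X–Z: 4/25 differ, p = 0.160, d = 0.180.
Y–Z: 6/25 differ, p = 0.240, d = 0.289.
The smallest distance is between X and Z.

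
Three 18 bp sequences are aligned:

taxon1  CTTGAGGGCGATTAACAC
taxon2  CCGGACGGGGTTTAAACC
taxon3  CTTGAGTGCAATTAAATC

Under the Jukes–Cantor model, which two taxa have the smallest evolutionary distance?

taxon1 and taxon3

taxon1–taxon2: 7/18 differ, p = 0.389, d = 0.548.
taxon1–taxon3: 4/18 differ, p = 0.222, d = 0.264.
taxon2–taxon3: 8/18 differ, p = 0.444, d = 0.673.
The smallest distance is between taxon1 and taxon3.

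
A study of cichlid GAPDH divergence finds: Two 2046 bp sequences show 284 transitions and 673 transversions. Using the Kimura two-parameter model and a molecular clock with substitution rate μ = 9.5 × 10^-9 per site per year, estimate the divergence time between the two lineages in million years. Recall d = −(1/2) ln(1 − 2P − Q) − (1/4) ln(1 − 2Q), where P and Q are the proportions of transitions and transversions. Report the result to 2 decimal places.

P = 284/2046 ≈ 0.138807 and Q = 673/2046 ≈ 0.328935.
Under the Kimura two-parameter model, d = −½ ln(1 − 2P − Q) − ¼ ln(1 − 2Q).
1 − 2P − Q = 0.393451, giving −½ ln(0.393451) = 0.466399.
1 − 2Q = 0.34213, giving −¼ ln(0.34213) = 0.268141.
d = 0.466399 + 0.268141 = 0.734540.
Under a molecular clock d = 2μt, so t = d/(2μ) = 0.734540 / (2 × 9.5 × 10^-9) = 38.66 million years.

38.66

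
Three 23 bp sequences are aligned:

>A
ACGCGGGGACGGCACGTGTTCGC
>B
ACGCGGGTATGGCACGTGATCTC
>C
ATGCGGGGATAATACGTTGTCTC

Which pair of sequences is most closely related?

A and B

A–B: 4/23 differ, p = 0.174, d = 0.198.
A–C: 8/23 differ, p = 0.348, d = 0.467.
B–C: 7/23 differ, p = 0.304, d = 0.390.
The smallest distance is between A and B.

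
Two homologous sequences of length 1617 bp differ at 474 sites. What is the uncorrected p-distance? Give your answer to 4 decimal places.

0.2931

p = 474/1617 = 0.293135… ≈ 0.2931 (to 4 d.p.).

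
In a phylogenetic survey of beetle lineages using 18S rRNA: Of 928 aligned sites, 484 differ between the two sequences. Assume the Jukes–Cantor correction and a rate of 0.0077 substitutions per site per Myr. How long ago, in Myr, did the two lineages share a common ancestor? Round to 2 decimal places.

57.89

p = 484/928 ≈ 0.521552.
d = −(3/4) ln(1 − 4p/3) = −0.75 ln(1 − 0.695403) = −0.75 ln(0.304597)
  = −0.75 × (-1.188766) = 0.891575 substitutions/site.
Under a molecular clock d = 2μt, so t = d/(2μ) = 0.891575 / (2 × 0.0077) = 57.89 Myr.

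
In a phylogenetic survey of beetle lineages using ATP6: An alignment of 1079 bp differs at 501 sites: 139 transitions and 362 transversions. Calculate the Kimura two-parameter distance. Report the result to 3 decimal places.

0.728

P = 139/1079 ≈ 0.128823 and Q = 362/1079 ≈ 0.335496.
Under the Kimura two-parameter model, d = −½ ln(1 − 2P − Q) − ¼ ln(1 − 2Q).
1 − 2P − Q = 0.406858, giving −½ ln(0.406858) = 0.449646.
1 − 2Q = 0.329008, giving −¼ ln(0.329008) = 0.277918.
d = 0.449646 + 0.277918 = 0.727564.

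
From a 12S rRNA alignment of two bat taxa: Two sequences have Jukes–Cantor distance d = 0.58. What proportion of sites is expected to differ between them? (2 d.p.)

0.40

p = (3/4)(1 − e^(−4d/3)) = 0.75 × (1 − e^(-0.773333)) = 0.75 × (1 − 0.461472) = 0.403896.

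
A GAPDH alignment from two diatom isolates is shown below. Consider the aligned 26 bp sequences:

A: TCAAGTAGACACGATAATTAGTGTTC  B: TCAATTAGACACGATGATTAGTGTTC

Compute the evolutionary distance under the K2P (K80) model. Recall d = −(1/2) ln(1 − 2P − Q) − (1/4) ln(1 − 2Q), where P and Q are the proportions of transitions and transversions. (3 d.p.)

0.081

Of 26 sites, 1 differences are transitions and 1 are transversions, so P = 1/26 ≈ 0.038462 and Q = 1/26 ≈ 0.038462.
Under the Kimura two-parameter model, d = −½ ln(1 − 2P − Q) − ¼ ln(1 − 2Q).
1 − 2P − Q = 0.884614, giving −½ ln(0.884614) = 0.061302.
1 − 2Q = 0.923076, giving −¼ ln(0.923076) = 0.020011.
d = 0.061302 + 0.020011 = 0.081313.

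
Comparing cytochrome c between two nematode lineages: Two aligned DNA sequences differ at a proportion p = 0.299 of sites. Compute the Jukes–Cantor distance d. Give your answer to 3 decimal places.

0.381

d = −(3/4) ln(1 − 4p/3) = −0.75 ln(1 − 0.398667) = −0.75 ln(0.601333)
  = −0.75 × (-0.508606) = 0.381455 substitutions/site.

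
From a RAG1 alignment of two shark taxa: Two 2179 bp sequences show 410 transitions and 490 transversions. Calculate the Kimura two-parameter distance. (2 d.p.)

0.61

P = 410/2179 ≈ 0.18816 and Q = 490/2179 ≈ 0.224874.
Under the Kimura two-parameter model, d = −½ ln(1 − 2P − Q) − ¼ ln(1 − 2Q).
1 − 2P − Q = 0.398806, giving −½ ln(0.398806) = 0.459640.
1 − 2Q = 0.550252, giving −¼ ln(0.550252) = 0.149345.
d = 0.459640 + 0.149345 = 0.608985.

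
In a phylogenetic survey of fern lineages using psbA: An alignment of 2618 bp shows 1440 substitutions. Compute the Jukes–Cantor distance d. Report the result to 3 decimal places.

0.991

p = 1440/2618 ≈ 0.550038.
d = −(3/4) ln(1 − 4p/3) = −0.75 ln(1 − 0.733384) = −0.75 ln(0.266616)
  = −0.75 × (-1.321946) = 0.991460 substitutions/site.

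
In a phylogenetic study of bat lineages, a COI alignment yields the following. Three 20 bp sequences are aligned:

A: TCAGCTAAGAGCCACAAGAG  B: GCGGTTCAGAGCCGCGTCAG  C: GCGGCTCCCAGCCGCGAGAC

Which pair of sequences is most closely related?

A–B: 8/20 differ, p = 0.400, d = 0.572.
A–C: 8/20 differ, p = 0.400, d = 0.572.
B–C: 6/20 differ, p = 0.300, d = 0.383.
The smallest distance is between B and C.

B and C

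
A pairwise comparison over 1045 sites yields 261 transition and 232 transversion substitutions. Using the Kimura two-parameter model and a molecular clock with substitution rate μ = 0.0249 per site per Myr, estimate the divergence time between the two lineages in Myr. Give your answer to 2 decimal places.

P = 261/1045 ≈ 0.249761 and Q = 232/1045 ≈ 0.22201.
Under the Kimura two-parameter model, d = −½ ln(1 − 2P − Q) − ¼ ln(1 − 2Q).
1 − 2P − Q = 0.278468, giving −½ ln(0.278468) = 0.639226.
1 − 2Q = 0.55598, giving −¼ ln(0.55598) = 0.146756.
d = 0.639226 + 0.146756 = 0.785982.
Under a molecular clock d = 2μt, so t = d/(2μ) = 0.785982 / (2 × 0.0249) = 15.78 Myr.

15.78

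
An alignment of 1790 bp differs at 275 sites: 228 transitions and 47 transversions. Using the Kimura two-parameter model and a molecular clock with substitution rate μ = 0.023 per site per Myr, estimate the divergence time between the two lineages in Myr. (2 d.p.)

P = 228/1790 ≈ 0.127374 and Q = 47/1790 ≈ 0.026257.
Under the Kimura two-parameter model, d = −½ ln(1 − 2P − Q) − ¼ ln(1 − 2Q).
1 − 2P − Q = 0.718995, giving −½ ln(0.718995) = 0.164950.
1 − 2Q = 0.947486, giving −¼ ln(0.947486) = 0.013486.
d = 0.164950 + 0.013486 = 0.178436.
Under a molecular clock d = 2μt, so t = d/(2μ) = 0.178436 / (2 × 0.023) = 3.88 Myr.

3.88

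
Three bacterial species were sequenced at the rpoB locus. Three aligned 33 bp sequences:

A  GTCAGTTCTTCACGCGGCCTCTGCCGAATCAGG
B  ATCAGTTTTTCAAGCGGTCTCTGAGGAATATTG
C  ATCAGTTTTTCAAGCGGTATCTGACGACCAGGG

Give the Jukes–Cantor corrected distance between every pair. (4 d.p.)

d(A,B) = 0.3390, d(A,C) = 0.3882, d(B,C) = 0.2082

A–B: 9/33 sites differ → p ≈ 0.272727, d = −0.75 ln(1 − 0.363636) = 0.338988 ≈ 0.3390.
A–C: 10/33 sites differ → p ≈ 0.30303, d = −0.75 ln(1 − 0.40404) = 0.388186 ≈ 0.3882.
B–C: 6/33 sites differ → p ≈ 0.181818, d = −0.75 ln(1 − 0.242424) = 0.208224 ≈ 0.2082.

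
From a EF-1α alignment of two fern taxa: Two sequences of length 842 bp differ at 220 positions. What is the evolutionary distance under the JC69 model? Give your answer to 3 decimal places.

p = 220/842 ≈ 0.261283.
d = −(3/4) ln(1 − 4p/3) = −0.75 ln(1 − 0.348377) = −0.75 ln(0.651623)
  = −0.75 × (-0.428289) = 0.321217 substitutions/site.

0.321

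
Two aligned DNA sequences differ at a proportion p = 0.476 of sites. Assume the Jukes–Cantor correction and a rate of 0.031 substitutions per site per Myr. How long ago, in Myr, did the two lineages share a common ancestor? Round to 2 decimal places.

d = −(3/4) ln(1 − 4p/3) = −0.75 ln(1 − 0.634667) = −0.75 ln(0.365333)
  = −0.75 × (-1.006946) = 0.755210 substitutions/site.
Under a molecular clock d = 2μt, so t = d/(2μ) = 0.755210 / (2 × 0.031) = 12.18 Myr.

12.18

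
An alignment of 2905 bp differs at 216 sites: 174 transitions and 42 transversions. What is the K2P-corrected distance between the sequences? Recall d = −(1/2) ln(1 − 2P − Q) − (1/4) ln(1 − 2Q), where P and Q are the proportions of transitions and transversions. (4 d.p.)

P = 174/2905 ≈ 0.059897 and Q = 42/2905 ≈ 0.014458.
Under the Kimura two-parameter model, d = −½ ln(1 − 2P − Q) − ¼ ln(1 − 2Q).
1 − 2P − Q = 0.865748, giving −½ ln(0.865748) = 0.072081.
1 − 2Q = 0.971084, giving −¼ ln(0.971084) = 0.007336.
d = 0.072081 + 0.007336 = 0.079417.

0.0794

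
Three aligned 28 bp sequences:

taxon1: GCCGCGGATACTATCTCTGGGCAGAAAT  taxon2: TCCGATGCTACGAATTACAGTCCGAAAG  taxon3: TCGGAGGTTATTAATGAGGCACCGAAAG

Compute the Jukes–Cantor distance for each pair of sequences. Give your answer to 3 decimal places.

taxon1–taxon2: 13/28 sites differ → p ≈ 0.464286, d = −0.75 ln(1 − 0.619048) = 0.723811 ≈ 0.724.
taxon1–taxon3: 14/28 sites differ → p = 0.5, d = −0.75 ln(1 − 0.666667) = 0.823960 ≈ 0.824.
taxon2–taxon3: 10/28 sites differ → p ≈ 0.357143, d = −0.75 ln(1 − 0.476191) = 0.484971 ≈ 0.485.

d(taxon1,taxon2) = 0.724, d(taxon1,taxon3) = 0.824, d(taxon2,taxon3) = 0.485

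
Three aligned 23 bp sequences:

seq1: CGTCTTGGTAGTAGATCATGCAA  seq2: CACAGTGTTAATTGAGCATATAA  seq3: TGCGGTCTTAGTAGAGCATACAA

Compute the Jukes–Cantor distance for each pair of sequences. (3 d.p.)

d(seq1,seq2) = 0.650, d(seq1,seq3) = 0.467, d(seq2,seq3) = 0.390

seq1–seq2: 10/23 sites differ → p ≈ 0.434783, d = −0.75 ln(1 − 0.579711) = 0.650110 ≈ 0.650.
seq1–seq3: 8/23 sites differ → p ≈ 0.347826, d = −0.75 ln(1 − 0.463768) = 0.467391 ≈ 0.467.
seq2–seq3: 7/23 sites differ → p ≈ 0.304348, d = −0.75 ln(1 − 0.405797) = 0.390401 ≈ 0.390.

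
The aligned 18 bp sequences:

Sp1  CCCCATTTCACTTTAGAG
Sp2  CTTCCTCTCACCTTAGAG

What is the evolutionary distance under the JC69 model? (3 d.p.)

0.347

The sequences differ at 5 of 18 sites (2, 3, 5, 7, 12), so p = 5/18 ≈ 0.277778.
d = −(3/4) ln(1 − 4p/3) = −0.75 ln(1 − 0.370371) = −0.75 ln(0.629629)
  = −0.75 × (-0.462625) = 0.346969 substitutions/site.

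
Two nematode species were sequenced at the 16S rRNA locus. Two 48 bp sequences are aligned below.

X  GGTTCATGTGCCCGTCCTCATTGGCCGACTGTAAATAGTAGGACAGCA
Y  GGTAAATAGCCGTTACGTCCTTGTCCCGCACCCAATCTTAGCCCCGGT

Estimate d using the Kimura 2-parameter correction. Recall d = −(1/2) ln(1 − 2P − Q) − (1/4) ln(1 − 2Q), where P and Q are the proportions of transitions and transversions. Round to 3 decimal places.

Of 48 sites, 4 differences are transitions and 21 are transversions, so P = 4/48 ≈ 0.083333 and Q = 21/48 = 0.4375.
Under the Kimura two-parameter model, d = −½ ln(1 − 2P − Q) − ¼ ln(1 − 2Q).
1 − 2P − Q = 0.395834, giving −½ ln(0.395834) = 0.463380.
1 − 2Q = 0.125, giving −¼ ln(0.125) = 0.519860.
d = 0.463380 + 0.519860 = 0.983240.

0.983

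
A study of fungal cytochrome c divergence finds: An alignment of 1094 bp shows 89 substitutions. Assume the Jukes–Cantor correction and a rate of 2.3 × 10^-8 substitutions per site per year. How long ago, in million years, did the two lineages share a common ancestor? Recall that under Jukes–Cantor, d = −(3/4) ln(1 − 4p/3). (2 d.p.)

1.87

p = 89/1094 ≈ 0.081353.
d = −(3/4) ln(1 − 4p/3) = −0.75 ln(1 − 0.108471) = −0.75 ln(0.891529)
  = −0.75 × (-0.114817) = 0.086113 substitutions/site.
Under a molecular clock d = 2μt, so t = d/(2μ) = 0.086113 / (2 × 2.3 × 10^-8) = 1.87 million years.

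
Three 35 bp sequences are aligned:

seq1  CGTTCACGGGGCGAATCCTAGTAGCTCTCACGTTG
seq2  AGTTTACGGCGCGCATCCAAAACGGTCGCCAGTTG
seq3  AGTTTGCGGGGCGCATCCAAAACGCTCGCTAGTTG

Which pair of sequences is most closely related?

seq2 and seq3

seq1–seq2: 12/35 differ, p = 0.343, d = 0.458.
seq1–seq3: 11/35 differ, p = 0.314, d = 0.407.
seq2–seq3: 4/35 differ, p = 0.114, d = 0.124.
The smallest distance is between seq2 and seq3.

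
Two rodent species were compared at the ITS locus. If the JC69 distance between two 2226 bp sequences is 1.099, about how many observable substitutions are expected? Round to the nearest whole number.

1284

Invert JC69: p = (3/4)(1 − e^(−4d/3)) = 0.75 × (1 − e^(-1.465333)) = 0.75 × (1 − 0.231001) = 0.576749.
Expected differing sites = pL ≈ 0.576749 × 2226 = 1283.843274 ≈ 1284.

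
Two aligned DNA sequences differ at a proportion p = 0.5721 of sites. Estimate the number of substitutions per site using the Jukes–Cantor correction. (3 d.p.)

d = −(3/4) ln(1 − 4p/3) = −0.75 ln(1 − 0.7628) = −0.75 ln(0.2372)
  = −0.75 × (-1.438852) = 1.079139 substitutions/site.

1.079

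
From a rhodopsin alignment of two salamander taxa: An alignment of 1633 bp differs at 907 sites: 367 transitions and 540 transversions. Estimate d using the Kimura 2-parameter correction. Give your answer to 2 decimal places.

P = 367/1633 ≈ 0.22474 and Q = 540/1633 ≈ 0.33068.
Under the Kimura two-parameter model, d = −½ ln(1 − 2P − Q) − ¼ ln(1 − 2Q).
1 − 2P − Q = 0.21984, giving −½ ln(0.21984) = 0.757428.
1 − 2Q = 0.33864, giving −¼ ln(0.33864) = 0.270704.
d = 0.757428 + 0.270704 = 1.028132.

1.03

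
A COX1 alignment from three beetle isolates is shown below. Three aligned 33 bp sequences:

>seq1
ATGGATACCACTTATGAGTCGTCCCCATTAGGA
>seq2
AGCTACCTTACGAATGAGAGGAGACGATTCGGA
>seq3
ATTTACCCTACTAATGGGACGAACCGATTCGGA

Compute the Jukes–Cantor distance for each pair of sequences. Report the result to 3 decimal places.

seq1–seq2: 16/33 sites differ → p ≈ 0.484848, d = −0.75 ln(1 − 0.646464) = 0.779827 ≈ 0.780.
seq1–seq3: 12/33 sites differ → p ≈ 0.363636, d = −0.75 ln(1 − 0.484848) = 0.497470 ≈ 0.497.
seq2–seq3: 8/33 sites differ → p ≈ 0.242424, d = −0.75 ln(1 − 0.323232) = 0.292820 ≈ 0.293.

d(seq1,seq2) = 0.780, d(seq1,seq3) = 0.497, d(seq2,seq3) = 0.293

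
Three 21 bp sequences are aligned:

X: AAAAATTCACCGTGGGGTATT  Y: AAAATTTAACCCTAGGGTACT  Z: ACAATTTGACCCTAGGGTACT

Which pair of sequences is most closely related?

Y and Z

X–Y: 5/21 differ, p = 0.238, d = 0.286.
X–Z: 6/21 differ, p = 0.286, d = 0.360.
Y–Z: 2/21 differ, p = 0.095, d = 0.102.
The smallest distance is between Y and Z.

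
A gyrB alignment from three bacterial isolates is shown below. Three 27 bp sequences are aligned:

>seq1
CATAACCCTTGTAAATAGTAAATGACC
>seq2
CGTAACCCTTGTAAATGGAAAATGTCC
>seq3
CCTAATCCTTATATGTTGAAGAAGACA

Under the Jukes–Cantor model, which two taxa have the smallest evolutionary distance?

seq1 and seq2

seq1–seq2: 4/27 differ, p = 0.148, d = 0.165.
seq1–seq3: 10/27 differ, p = 0.370, d = 0.511.
seq2–seq3: 10/27 differ, p = 0.370, d = 0.511.
The smallest distance is between seq1 and seq2.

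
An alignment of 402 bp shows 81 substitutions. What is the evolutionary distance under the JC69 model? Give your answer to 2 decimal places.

p = 81/402 ≈ 0.201493.
d = −(3/4) ln(1 − 4p/3) = −0.75 ln(1 − 0.268657) = −0.75 ln(0.731343)
  = −0.75 × (-0.312873) = 0.234655 substitutions/site.

0.23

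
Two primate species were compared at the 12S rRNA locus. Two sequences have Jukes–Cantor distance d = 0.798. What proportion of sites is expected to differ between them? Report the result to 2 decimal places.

p = (3/4)(1 − e^(−4d/3)) = 0.75 × (1 − e^(-1.064)) = 0.75 × (1 − 0.345073) = 0.491195.

0.49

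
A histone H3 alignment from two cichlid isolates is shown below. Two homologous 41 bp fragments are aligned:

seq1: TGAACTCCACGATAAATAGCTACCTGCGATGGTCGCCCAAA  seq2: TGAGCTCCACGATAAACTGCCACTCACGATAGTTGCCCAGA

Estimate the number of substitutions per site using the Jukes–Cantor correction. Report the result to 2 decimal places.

0.30

The sequences differ at 10 of 41 sites (4, 17, 18, 21, 24, 25, 26, 31, 34, 40), so p = 10/41 ≈ 0.243902.
d = −(3/4) ln(1 − 4p/3) = −0.75 ln(1 − 0.325203) = −0.75 ln(0.674797)
  = −0.75 × (-0.393343) = 0.295007 substitutions/site.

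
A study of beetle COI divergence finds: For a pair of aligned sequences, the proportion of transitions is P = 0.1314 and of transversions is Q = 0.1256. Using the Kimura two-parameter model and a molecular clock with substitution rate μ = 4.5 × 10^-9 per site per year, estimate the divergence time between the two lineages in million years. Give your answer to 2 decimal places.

35.35

Under the Kimura two-parameter model, d = −½ ln(1 − 2P − Q) − ¼ ln(1 − 2Q).
1 − 2P − Q = 0.6116, giving −½ ln(0.6116) = 0.245838.
1 − 2Q = 0.7488, giving −¼ ln(0.7488) = 0.072321.
d = 0.245838 + 0.072321 = 0.318159.
Under a molecular clock d = 2μt, so t = d/(2μ) = 0.318159 / (2 × 4.5 × 10^-9) = 35.35 million years.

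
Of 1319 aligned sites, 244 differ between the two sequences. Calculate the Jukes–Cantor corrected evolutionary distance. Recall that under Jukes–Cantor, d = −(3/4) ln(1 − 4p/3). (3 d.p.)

0.212

p = 244/1319 ≈ 0.184989.
d = −(3/4) ln(1 − 4p/3) = −0.75 ln(1 − 0.246652) = −0.75 ln(0.753348)
  = −0.75 × (-0.283228) = 0.212421 substitutions/site.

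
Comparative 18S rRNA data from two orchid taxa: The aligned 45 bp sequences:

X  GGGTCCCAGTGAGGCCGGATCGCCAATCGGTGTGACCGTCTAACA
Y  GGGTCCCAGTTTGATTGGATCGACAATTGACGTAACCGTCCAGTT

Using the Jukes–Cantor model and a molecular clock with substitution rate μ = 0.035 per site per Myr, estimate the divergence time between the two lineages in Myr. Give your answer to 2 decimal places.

5.74

The sequences differ at 14 of 45 sites, so p = 14/45 ≈ 0.311111.
d = −(3/4) ln(1 − 4p/3) = −0.75 ln(1 − 0.414815) = −0.75 ln(0.585185)
  = −0.75 × (-0.535827) = 0.401870 substitutions/site.
Under a molecular clock d = 2μt, so t = d/(2μ) = 0.401870 / (2 × 0.035) = 5.74 Myr.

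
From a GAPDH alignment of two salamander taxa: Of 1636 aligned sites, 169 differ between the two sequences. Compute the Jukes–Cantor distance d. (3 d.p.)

0.111

p = 169/1636 ≈ 0.103301.
d = −(3/4) ln(1 − 4p/3) = −0.75 ln(1 − 0.137735) = −0.75 ln(0.862265)
  = −0.75 × (-0.148193) = 0.111145 substitutions/site.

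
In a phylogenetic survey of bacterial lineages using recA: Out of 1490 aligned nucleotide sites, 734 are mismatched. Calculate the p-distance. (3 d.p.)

p = 734/1490 = 0.492617… ≈ 0.493 (to 3 d.p.).

0.493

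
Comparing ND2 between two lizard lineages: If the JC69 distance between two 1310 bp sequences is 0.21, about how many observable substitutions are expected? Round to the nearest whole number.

240

Invert JC69: p = (3/4)(1 − e^(−4d/3)) = 0.75 × (1 − e^(-0.28)) = 0.75 × (1 − 0.755784) = 0.183162.
Expected differing sites = pL ≈ 0.183162 × 1310 = 239.94222 ≈ 240.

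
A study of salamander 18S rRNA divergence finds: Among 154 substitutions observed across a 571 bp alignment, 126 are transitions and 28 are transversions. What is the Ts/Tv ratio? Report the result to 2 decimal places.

R = 126/28 = 4.50.

4.50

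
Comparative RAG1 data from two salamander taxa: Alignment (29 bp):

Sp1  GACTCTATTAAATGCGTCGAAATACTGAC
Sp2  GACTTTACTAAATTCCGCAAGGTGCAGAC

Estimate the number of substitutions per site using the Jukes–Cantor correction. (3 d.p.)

The sequences differ at 10 of 29 sites (5, 8, 14, 16, 17, 19, 21, 22, 24, 26), so p = 10/29 ≈ 0.344828.
d = −(3/4) ln(1 − 4p/3) = −0.75 ln(1 − 0.459771) = −0.75 ln(0.540229)
  = −0.75 × (-0.615762) = 0.461822 substitutions/site.

0.462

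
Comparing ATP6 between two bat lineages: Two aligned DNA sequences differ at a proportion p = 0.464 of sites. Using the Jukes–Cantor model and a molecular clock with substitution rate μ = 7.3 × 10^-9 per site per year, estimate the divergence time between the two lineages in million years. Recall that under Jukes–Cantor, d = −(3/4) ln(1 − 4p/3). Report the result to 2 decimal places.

49.52

d = −(3/4) ln(1 − 4p/3) = −0.75 ln(1 − 0.618667) = −0.75 ln(0.381333)
  = −0.75 × (-0.964082) = 0.723062 substitutions/site.
Under a molecular clock d = 2μt, so t = d/(2μ) = 0.723062 / (2 × 7.3 × 10^-9) = 49.52 million years.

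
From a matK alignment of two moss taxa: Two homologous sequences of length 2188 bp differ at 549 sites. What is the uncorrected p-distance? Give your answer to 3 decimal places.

p = 549/2188 = 0.250914… ≈ 0.251 (to 3 d.p.).

0.251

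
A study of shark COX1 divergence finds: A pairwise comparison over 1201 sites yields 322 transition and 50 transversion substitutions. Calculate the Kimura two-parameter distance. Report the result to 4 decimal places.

0.4529

P = 322/1201 ≈ 0.26811 and Q = 50/1201 ≈ 0.041632.
Under the Kimura two-parameter model, d = −½ ln(1 − 2P − Q) − ¼ ln(1 − 2Q).
1 − 2P − Q = 0.422148, giving −½ ln(0.422148) = 0.431200.
1 − 2Q = 0.916736, giving −¼ ln(0.916736) = 0.021734.
d = 0.431200 + 0.021734 = 0.452934.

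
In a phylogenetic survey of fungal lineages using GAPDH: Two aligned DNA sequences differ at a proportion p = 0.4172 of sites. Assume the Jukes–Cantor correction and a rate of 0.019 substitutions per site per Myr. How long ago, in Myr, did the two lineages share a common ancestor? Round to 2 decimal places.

d = −(3/4) ln(1 − 4p/3) = −0.75 ln(1 − 0.556267) = −0.75 ln(0.443733)
  = −0.75 × (-0.812532) = 0.609399 substitutions/site.
Under a molecular clock d = 2μt, so t = d/(2μ) = 0.609399 / (2 × 0.019) = 16.04 Myr.

16.04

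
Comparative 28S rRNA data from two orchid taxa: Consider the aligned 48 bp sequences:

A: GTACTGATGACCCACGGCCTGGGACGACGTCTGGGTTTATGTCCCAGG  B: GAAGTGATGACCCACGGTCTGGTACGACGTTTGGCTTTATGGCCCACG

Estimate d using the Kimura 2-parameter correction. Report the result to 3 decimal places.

Of 48 sites, 2 differences are transitions and 6 are transversions, so P = 2/48 ≈ 0.041667 and Q = 6/48 = 0.125.
Under the Kimura two-parameter model, d = −½ ln(1 − 2P − Q) − ¼ ln(1 − 2Q).
1 − 2P − Q = 0.791666, giving −½ ln(0.791666) = 0.116808.
1 − 2Q = 0.75, giving −¼ ln(0.75) = 0.071921.
d = 0.116808 + 0.071921 = 0.188729.

0.189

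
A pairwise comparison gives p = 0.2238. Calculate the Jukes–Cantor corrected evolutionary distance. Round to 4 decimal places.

0.2658

d = −(3/4) ln(1 − 4p/3) = −0.75 ln(1 − 0.2984) = −0.75 ln(0.7016)
  = −0.75 × (-0.354392) = 0.265794 substitutions/site.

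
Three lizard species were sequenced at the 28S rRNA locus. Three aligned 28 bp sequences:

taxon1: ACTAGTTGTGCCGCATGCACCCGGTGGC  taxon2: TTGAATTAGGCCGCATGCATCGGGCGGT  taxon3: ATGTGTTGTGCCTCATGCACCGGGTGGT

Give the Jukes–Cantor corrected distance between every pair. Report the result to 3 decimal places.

d(taxon1,taxon2) = 0.485, d(taxon1,taxon3) = 0.252, d(taxon2,taxon3) = 0.360

taxon1–taxon2: 10/28 sites differ → p ≈ 0.357143, d = −0.75 ln(1 − 0.476191) = 0.484971 ≈ 0.485.
taxon1–taxon3: 6/28 sites differ → p ≈ 0.214286, d = −0.75 ln(1 − 0.285715) = 0.252355 ≈ 0.252.
taxon2–taxon3: 8/28 sites differ → p ≈ 0.285714, d = −0.75 ln(1 − 0.380952) = 0.359679 ≈ 0.360.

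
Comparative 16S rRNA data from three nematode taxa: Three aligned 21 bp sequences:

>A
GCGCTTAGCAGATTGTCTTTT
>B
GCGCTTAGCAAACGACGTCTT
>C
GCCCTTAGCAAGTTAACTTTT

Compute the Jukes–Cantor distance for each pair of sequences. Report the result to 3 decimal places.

A–B: 7/21 sites differ → p ≈ 0.333333, d = −0.75 ln(1 − 0.444444) = 0.440839 ≈ 0.441.
A–C: 5/21 sites differ → p ≈ 0.238095, d = −0.75 ln(1 − 0.31746) = 0.286451 ≈ 0.286.
B–C: 7/21 sites differ → p ≈ 0.333333, d = −0.75 ln(1 − 0.444444) = 0.440839 ≈ 0.441.

d(A,B) = 0.441, d(A,C) = 0.286, d(B,C) = 0.441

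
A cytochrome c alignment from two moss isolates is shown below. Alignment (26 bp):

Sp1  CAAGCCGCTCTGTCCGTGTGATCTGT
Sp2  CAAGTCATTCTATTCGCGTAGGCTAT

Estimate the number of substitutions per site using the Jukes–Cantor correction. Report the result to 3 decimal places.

0.539

The sequences differ at 10 of 26 sites (5, 7, 8, 12, 14, 17, 20, 21, 22, 25), so p = 10/26 ≈ 0.384615.
d = −(3/4) ln(1 − 4p/3) = −0.75 ln(1 − 0.51282) = −0.75 ln(0.48718)
  = −0.75 × (-0.719122) = 0.539342 substitutions/site.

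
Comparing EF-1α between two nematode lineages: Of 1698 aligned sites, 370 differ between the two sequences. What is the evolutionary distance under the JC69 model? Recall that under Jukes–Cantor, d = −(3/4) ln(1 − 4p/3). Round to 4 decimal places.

p = 370/1698 ≈ 0.217903.
d = −(3/4) ln(1 − 4p/3) = −0.75 ln(1 − 0.290537) = −0.75 ln(0.709463)
  = −0.75 × (-0.343247) = 0.257435 substitutions/site.

0.2574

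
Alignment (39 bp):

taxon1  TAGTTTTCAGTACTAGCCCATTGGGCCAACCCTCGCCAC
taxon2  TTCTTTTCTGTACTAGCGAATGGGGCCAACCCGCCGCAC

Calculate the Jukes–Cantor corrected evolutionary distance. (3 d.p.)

The sequences differ at 9 of 39 sites (2, 3, 9, 18, 19, 22, 33, 35, 36), so p = 9/39 ≈ 0.230769.
d = −(3/4) ln(1 − 4p/3) = −0.75 ln(1 − 0.307692) = −0.75 ln(0.692308)
  = −0.75 × (-0.367724) = 0.275793 substitutions/site.

0.276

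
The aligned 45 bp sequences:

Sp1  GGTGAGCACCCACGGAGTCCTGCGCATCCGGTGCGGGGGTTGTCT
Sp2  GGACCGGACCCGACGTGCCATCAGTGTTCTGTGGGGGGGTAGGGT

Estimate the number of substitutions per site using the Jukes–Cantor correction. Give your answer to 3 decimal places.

0.673

The sequences differ at 20 of 45 sites, so p = 20/45 ≈ 0.444444.
d = −(3/4) ln(1 − 4p/3) = −0.75 ln(1 − 0.592592) = −0.75 ln(0.407408)
  = −0.75 × (-0.897940) = 0.673455 substitutions/site.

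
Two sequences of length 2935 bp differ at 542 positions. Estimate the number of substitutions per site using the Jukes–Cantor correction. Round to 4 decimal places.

0.2120

p = 542/2935 ≈ 0.184668.
d = −(3/4) ln(1 − 4p/3) = −0.75 ln(1 − 0.246224) = −0.75 ln(0.753776)
  = −0.75 × (-0.282660) = 0.211995 substitutions/site.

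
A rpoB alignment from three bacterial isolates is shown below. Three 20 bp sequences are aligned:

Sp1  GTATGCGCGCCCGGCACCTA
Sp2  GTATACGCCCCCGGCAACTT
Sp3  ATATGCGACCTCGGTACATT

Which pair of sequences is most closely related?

Sp1–Sp2: 4/20 differ, p = 0.200, d = 0.233.
Sp1–Sp3: 7/20 differ, p = 0.350, d = 0.471.
Sp2–Sp3: 7/20 differ, p = 0.350, d = 0.471.
The smallest distance is between Sp1 and Sp2.

Sp1 and Sp2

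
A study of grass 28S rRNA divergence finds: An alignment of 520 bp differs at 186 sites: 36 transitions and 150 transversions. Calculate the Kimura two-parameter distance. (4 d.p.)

P = 36/520 ≈ 0.069231 and Q = 150/520 ≈ 0.288462.
Under the Kimura two-parameter model, d = −½ ln(1 − 2P − Q) − ¼ ln(1 − 2Q).
1 − 2P − Q = 0.573076, giving −½ ln(0.573076) = 0.278368.
1 − 2Q = 0.423076, giving −¼ ln(0.423076) = 0.215051.
d = 0.278368 + 0.215051 = 0.493419.

0.4934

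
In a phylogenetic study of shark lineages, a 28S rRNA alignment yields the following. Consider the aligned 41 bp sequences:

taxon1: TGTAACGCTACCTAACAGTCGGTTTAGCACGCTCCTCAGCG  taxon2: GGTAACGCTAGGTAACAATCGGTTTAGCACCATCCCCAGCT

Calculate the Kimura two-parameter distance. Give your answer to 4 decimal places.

Of 41 sites, 2 differences are transitions and 6 are transversions, so P = 2/41 ≈ 0.04878 and Q = 6/41 ≈ 0.146341.
Under the Kimura two-parameter model, d = −½ ln(1 − 2P − Q) − ¼ ln(1 − 2Q).
1 − 2P − Q = 0.756099, giving −½ ln(0.756099) = 0.139791.
1 − 2Q = 0.707318, giving −¼ ln(0.707318) = 0.086569.
d = 0.139791 + 0.086569 = 0.226360.

0.2264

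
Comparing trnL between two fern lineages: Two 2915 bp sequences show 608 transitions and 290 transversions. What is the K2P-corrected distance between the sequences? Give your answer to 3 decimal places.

0.419

P = 608/2915 ≈ 0.208576 and Q = 290/2915 ≈ 0.099485.
Under the Kimura two-parameter model, d = −½ ln(1 − 2P − Q) − ¼ ln(1 − 2Q).
1 − 2P − Q = 0.483363, giving −½ ln(0.483363) = 0.363494.
1 − 2Q = 0.80103, giving −¼ ln(0.80103) = 0.055464.
d = 0.363494 + 0.055464 = 0.418958.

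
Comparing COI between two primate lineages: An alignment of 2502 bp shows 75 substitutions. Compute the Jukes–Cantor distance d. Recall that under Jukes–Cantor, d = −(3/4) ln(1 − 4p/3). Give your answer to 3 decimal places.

0.031

p = 75/2502 ≈ 0.029976.
d = −(3/4) ln(1 − 4p/3) = −0.75 ln(1 − 0.039968) = −0.75 ln(0.960032)
  = −0.75 × (-0.040789) = 0.030592 substitutions/site.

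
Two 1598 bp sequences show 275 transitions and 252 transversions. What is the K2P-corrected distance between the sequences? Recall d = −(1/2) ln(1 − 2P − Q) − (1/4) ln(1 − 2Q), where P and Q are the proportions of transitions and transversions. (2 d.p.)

0.44

P = 275/1598 ≈ 0.17209 and Q = 252/1598 ≈ 0.157697.
Under the Kimura two-parameter model, d = −½ ln(1 − 2P − Q) − ¼ ln(1 − 2Q).
1 − 2P − Q = 0.498123, giving −½ ln(0.498123) = 0.348454.
1 − 2Q = 0.684606, giving −¼ ln(0.684606) = 0.094728.
d = 0.348454 + 0.094728 = 0.443182.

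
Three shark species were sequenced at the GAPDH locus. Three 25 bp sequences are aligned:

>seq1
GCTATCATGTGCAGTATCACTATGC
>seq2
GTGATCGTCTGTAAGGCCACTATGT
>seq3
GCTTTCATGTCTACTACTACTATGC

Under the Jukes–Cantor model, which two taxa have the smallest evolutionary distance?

seq1–seq2: 10/25 differ, p = 0.400, d = 0.572.
seq1–seq3: 6/25 differ, p = 0.240, d = 0.289.
seq2–seq3: 11/25 differ, p = 0.440, d = 0.663.
The smallest distance is between seq1 and seq3.

seq1 and seq3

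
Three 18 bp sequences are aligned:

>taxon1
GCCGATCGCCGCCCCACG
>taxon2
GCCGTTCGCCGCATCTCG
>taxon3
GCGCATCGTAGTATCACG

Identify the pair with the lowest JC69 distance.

taxon1–taxon2: 4/18 differ, p = 0.222, d = 0.264.
taxon1–taxon3: 7/18 differ, p = 0.389, d = 0.548.
taxon2–taxon3: 7/18 differ, p = 0.389, d = 0.548.
The smallest distance is between taxon1 and taxon2.

taxon1 and taxon2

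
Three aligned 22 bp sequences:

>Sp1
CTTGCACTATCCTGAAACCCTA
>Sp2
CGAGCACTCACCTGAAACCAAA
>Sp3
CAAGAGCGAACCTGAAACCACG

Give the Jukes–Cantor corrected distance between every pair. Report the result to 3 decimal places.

Sp1–Sp2: 6/22 sites differ → p ≈ 0.272727, d = −0.75 ln(1 − 0.363636) = 0.338988 ≈ 0.339.
Sp1–Sp3: 9/22 sites differ → p ≈ 0.409091, d = −0.75 ln(1 − 0.545455) = 0.591344 ≈ 0.591.
Sp2–Sp3: 7/22 sites differ → p ≈ 0.318182, d = −0.75 ln(1 − 0.424243) = 0.414052 ≈ 0.414.

d(Sp1,Sp2) = 0.339, d(Sp1,Sp3) = 0.591, d(Sp2,Sp3) = 0.414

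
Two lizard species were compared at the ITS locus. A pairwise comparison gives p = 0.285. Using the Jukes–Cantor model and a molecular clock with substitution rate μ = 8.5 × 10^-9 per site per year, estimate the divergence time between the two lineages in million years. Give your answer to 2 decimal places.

d = −(3/4) ln(1 − 4p/3) = −0.75 ln(1 − 0.38) = −0.75 ln(0.62)
  = −0.75 × (-0.478036) = 0.358527 substitutions/site.
Under a molecular clock d = 2μt, so t = d/(2μ) = 0.358527 / (2 × 8.5 × 10^-9) = 21.09 million years.

21.09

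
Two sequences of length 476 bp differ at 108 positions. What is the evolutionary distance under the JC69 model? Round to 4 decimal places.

p = 108/476 ≈ 0.226891.
d = −(3/4) ln(1 − 4p/3) = −0.75 ln(1 − 0.302521) = −0.75 ln(0.697479)
  = −0.75 × (-0.360283) = 0.270212 substitutions/site.

0.2702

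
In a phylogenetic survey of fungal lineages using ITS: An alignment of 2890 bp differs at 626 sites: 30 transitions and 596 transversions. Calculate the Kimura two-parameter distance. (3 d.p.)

P = 30/2890 ≈ 0.010381 and Q = 596/2890 ≈ 0.206228.
Under the Kimura two-parameter model, d = −½ ln(1 − 2P − Q) − ¼ ln(1 − 2Q).
1 − 2P − Q = 0.77301, giving −½ ln(0.77301) = 0.128732.
1 − 2Q = 0.587544, giving −¼ ln(0.587544) = 0.132951.
d = 0.128732 + 0.132951 = 0.261683.

0.262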